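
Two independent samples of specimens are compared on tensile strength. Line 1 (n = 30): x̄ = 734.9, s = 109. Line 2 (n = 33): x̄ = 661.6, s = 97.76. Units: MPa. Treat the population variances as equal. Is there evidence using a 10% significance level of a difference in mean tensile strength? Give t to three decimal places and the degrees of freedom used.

Let group 1 = line 1, group 2 = line 2. H0: μ_1 = μ_2; H1: μ_1 ≠ μ_2 (two-sample pooled-variance t-test, two-sided).
s_p² = [(30−1)·109² + (33−1)·97.76²]/(30+33−2) = 10661.9
t = (734.9 − 661.6)/√[10661.9·(1/30 + 1/33)] = 2.814
df = n₁ + n₂ − 2 = 61
Two-sided p-value ≈ 0.0066
Since p ≈ 0.0066 < α = 0.1, reject H0; the evidence is statistically significant.

t = 2.814, df = 61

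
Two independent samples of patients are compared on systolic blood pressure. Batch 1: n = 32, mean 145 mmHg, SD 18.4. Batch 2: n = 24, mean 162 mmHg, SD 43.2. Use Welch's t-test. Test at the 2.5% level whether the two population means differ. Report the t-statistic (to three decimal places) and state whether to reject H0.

Let group 1 = batch 1, group 2 = batch 2. H0: μ_1 = μ_2; H1: μ_1 ≠ μ_2 (Welch's two-sample t-test, two-sided).
t = (x̄_1 − x̄_2)/√(s_1²/n_1 + s_2²/n_2) = (145 − 162)/√(18.4²/32 + 43.2²/24) = -1.809
Welch–Satterthwaite df ≈ 29.28
Two-sided p-value ≈ 0.0808
Since p ≈ 0.0808 > α = 0.025, fail to reject H0; the evidence is not statistically significant.

t = -1.809; fail to reject H0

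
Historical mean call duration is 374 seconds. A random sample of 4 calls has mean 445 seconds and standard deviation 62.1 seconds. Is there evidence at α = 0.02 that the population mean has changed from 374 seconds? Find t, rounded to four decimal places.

2.2866

H0: μ = 374; H1: μ ≠ 374 (one-sample t-test, two-sided).
t = (x̄ − μ₀)/(s/√n) = (445 − 374)/(62.1/√4) = 2.2866
df = n − 1 = 3
Two-sided p-value ≈ 0.106
Since p ≈ 0.106 > α = 0.02, fail to reject H0; the data do not provide sufficient evidence against H0.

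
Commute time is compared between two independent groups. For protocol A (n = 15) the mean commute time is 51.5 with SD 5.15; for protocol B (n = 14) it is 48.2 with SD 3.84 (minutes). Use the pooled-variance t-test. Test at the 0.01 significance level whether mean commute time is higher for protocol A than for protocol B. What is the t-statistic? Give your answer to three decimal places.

1.945

Let group 1 = protocol A, group 2 = protocol B. H0: μ_1 = μ_2; H1: μ_1 > μ_2 (two-sample pooled-variance t-test, right-tailed).
s_p² = [(15−1)·5.15² + (14−1)·3.84²]/(15+14−2) = 20.8521
t = (51.5 − 48.2)/√[20.8521·(1/15 + 1/14)] = 1.945
df = n₁ + n₂ − 2 = 27
p-value = P(T ≥ 1.945) ≈ 0.031
Since p ≈ 0.031 > α = 0.01, fail to reject H0; the data do not provide sufficient evidence against H0.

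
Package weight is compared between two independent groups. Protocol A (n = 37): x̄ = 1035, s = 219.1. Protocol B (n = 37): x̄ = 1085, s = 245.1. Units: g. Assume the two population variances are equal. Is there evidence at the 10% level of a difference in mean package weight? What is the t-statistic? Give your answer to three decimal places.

-0.925

Let group 1 = protocol A, group 2 = protocol B. H0: μ_1 = μ_2; H1: μ_1 ≠ μ_2 (two-sample pooled-variance t-test, two-sided).
s_p² = [(37−1)·219.1² + (37−1)·245.1²]/(37+37−2) = 54039.4
t = (1035 − 1085)/√[54039.4·(1/37 + 1/37)] = -0.925
df = n₁ + n₂ − 2 = 72
Two-sided p-value ≈ 0.358
Since p ≈ 0.358 > α = 0.1, fail to reject H0; the data do not provide sufficient evidence against H0.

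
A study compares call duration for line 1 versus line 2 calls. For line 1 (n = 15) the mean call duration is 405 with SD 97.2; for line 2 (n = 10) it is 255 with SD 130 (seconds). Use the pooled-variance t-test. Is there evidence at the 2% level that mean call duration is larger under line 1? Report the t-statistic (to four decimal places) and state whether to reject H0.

Let group 1 = line 1, group 2 = line 2. H0: μ_1 = μ_2; H1: μ_1 > μ_2 (two-sample pooled-variance t-test, right-tailed).
s_p² = [(15−1)·97.2² + (10−1)·130²]/(15+10−2) = 12363.9
t = (405 − 255)/√[12363.9·(1/15 + 1/10)] = 3.3044
df = n₁ + n₂ − 2 = 23
p-value = P(T ≥ 3.3044) ≈ 0.0015
Since p ≈ 0.0015 < α = 0.02, reject H0; the evidence is statistically significant.

t = 3.3044; reject H0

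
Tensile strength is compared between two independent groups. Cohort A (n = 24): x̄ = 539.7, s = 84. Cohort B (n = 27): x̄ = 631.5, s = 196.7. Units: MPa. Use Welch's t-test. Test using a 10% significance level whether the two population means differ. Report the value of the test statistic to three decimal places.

-2.209

Let group 1 = cohort A, group 2 = cohort B. H0: μ_1 = μ_2; H1: μ_1 ≠ μ_2 (Welch's two-sample t-test, two-sided).
t = (x̄_1 − x̄_2)/√(s_1²/n_1 + s_2²/n_2) = (539.7 − 631.5)/√(84²/24 + 196.7²/27) = -2.209
Welch–Satterthwaite df ≈ 36.05
Two-sided p-value ≈ 0.0336
Since p ≈ 0.0336 < α = 0.1, reject H0; the data support H1.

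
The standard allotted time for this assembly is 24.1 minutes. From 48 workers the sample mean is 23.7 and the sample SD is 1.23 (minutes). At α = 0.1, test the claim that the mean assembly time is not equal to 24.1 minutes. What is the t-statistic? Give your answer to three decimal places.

H0: μ = 24.1; H1: μ ≠ 24.1 (one-sample t-test, two-sided).
t = (x̄ − μ₀)/(s/√n) = (23.7 − 24.1)/(1.23/√48) = -2.253
df = n − 1 = 47
Two-sided p-value ≈ 0.0290
Since p ≈ 0.0290 < α = 0.1, reject H0; the evidence is statistically significant.

-2.253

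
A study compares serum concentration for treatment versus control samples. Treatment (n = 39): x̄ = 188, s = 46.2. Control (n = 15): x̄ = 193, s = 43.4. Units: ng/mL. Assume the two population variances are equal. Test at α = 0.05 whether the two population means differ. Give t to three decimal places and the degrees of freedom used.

Let group 1 = treatment, group 2 = control. H0: μ_1 = μ_2; H1: μ_1 ≠ μ_2 (two-sample pooled-variance t-test, two-sided).
s_p² = [(39−1)·46.2² + (15−1)·43.4²]/(39+15−2) = 2066.9
t = (188 − 193)/√[2066.9·(1/39 + 1/15)] = -0.362
df = n₁ + n₂ − 2 = 52
Two-sided p-value ≈ 0.719
Since p ≈ 0.719 > α = 0.05, fail to reject H0; the data do not provide sufficient evidence against H0.

t = -0.362, df = 52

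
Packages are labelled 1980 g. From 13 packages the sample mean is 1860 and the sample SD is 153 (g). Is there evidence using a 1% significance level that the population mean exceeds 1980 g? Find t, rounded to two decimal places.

H0: μ = 1980; H1: μ > 1980 (one-sample t-test, right-tailed).
t = (x̄ − μ₀)/(s/√n) = (1860 − 1980)/(153/√13) = -2.83
df = n − 1 = 12
p-value = P(T ≥ -2.83) ≈ 0.9924
Since p ≈ 0.9924 > α = 0.01, fail to reject H0; the data do not provide sufficient evidence against H0.

-2.83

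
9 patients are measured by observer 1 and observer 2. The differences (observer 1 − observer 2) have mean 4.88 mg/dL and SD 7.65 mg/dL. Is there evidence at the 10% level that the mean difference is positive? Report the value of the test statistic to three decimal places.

1.914

H0: μ_d = 0; H1: μ_d > 0 (paired t-test on the differences, right-tailed).
t = d̄/(s_d/√n) = 4.88/(7.65/√9) = 1.914
df = n − 1 = 8
p-value = P(T ≥ 1.914) ≈ 0.0460
Since p ≈ 0.0460 < α = 0.1, reject H0; the data support H1.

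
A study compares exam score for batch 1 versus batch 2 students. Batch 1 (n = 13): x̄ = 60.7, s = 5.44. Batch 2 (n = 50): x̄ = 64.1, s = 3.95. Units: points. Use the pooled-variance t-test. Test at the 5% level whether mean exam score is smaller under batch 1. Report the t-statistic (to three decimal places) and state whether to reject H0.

t = -2.549; reject H0

Let group 1 = batch 1, group 2 = batch 2. H0: μ_1 = μ_2; H1: μ_1 < μ_2 (two-sample pooled-variance t-test, left-tailed).
s_p² = [(13−1)·5.44² + (50−1)·3.95²]/(13+50−2) = 18.3548
t = (60.7 − 64.1)/√[18.3548·(1/13 + 1/50)] = -2.549
df = n₁ + n₂ − 2 = 61
p-value = P(T ≤ -2.549) ≈ 0.007
Since p ≈ 0.007 < α = 0.05, reject H0; the evidence is statistically significant.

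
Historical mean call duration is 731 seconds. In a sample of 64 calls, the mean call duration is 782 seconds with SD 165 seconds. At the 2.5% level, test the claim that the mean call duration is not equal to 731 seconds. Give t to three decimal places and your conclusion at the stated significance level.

t = 2.473; reject H0

H0: μ = 731; H1: μ ≠ 731 (one-sample t-test, two-sided).
t = (x̄ − μ₀)/(s/√n) = (782 − 731)/(165/√64) = 2.473
df = n − 1 = 63
Two-sided p-value ≈ 0.0161
Since p ≈ 0.0161 < α = 0.025, reject H0; the evidence is statistically significant.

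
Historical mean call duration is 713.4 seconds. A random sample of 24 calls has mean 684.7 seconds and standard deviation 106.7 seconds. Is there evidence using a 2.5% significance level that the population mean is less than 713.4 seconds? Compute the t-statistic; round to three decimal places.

-1.318

H0: μ = 713.4; H1: μ < 713.4 (one-sample t-test, left-tailed).
t = (x̄ − μ₀)/(s/√n) = (684.7 − 713.4)/(106.7/√24) = -1.318
df = n − 1 = 23
p-value = P(T ≤ -1.318) ≈ 0.100
Since p ≈ 0.100 > α = 0.025, fail to reject H0; the evidence is not statistically significant.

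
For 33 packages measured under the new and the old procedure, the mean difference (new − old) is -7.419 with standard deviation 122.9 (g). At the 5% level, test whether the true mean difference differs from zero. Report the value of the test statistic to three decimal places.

-0.347

H0: μ_d = 0; H1: μ_d ≠ 0 (paired t-test on the differences, two-sided).
t = d̄/(s_d/√n) = -7.419/(122.9/√33) = -0.347
df = n − 1 = 32
Two-sided p-value ≈ 0.7310
Since p ≈ 0.7310 > α = 0.05, fail to reject H0; the evidence is not statistically significant.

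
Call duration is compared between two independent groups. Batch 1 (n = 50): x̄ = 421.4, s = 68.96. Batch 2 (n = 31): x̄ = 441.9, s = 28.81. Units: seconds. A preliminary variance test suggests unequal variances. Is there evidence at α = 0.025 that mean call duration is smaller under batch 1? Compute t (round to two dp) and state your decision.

Let group 1 = batch 1, group 2 = batch 2. H0: μ_1 = μ_2; H1: μ_1 < μ_2 (Welch's two-sample t-test, left-tailed).
t = (x̄_1 − x̄_2)/√(s_1²/n_1 + s_2²/n_2) = (421.4 − 441.9)/√(68.96²/50 + 28.81²/31) = -1.86
Welch–Satterthwaite df ≈ 71.25
p-value = P(T ≤ -1.86) ≈ 0.0337
Since p ≈ 0.0337 > α = 0.025, fail to reject H0; the data do not provide sufficient evidence against H0.

t = -1.86; fail to reject H0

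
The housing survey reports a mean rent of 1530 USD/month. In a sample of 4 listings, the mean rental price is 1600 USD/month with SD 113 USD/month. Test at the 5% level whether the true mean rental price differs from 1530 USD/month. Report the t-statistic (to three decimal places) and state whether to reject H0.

H0: μ = 1530; H1: μ ≠ 1530 (one-sample t-test, two-sided).
t = (x̄ − μ₀)/(s/√n) = (1600 − 1530)/(113/√4) = 1.239
df = n − 1 = 3
Two-sided p-value ≈ 0.303
Since p ≈ 0.303 > α = 0.05, fail to reject H0; the data do not provide sufficient evidence against H0.

t = 1.239; fail to reject H0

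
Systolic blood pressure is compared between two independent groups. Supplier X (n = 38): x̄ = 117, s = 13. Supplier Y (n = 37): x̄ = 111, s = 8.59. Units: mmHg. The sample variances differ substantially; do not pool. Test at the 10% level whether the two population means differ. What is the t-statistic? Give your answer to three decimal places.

2.364

Let group 1 = supplier X, group 2 = supplier Y. H0: μ_1 = μ_2; H1: μ_1 ≠ μ_2 (Welch's two-sample t-test, two-sided).
t = (x̄_1 − x̄_2)/√(s_1²/n_1 + s_2²/n_2) = (117 − 111)/√(13²/38 + 8.59²/37) = 2.364
Welch–Satterthwaite df ≈ 64.33
Two-sided p-value ≈ 0.0211
Since p ≈ 0.0211 < α = 0.1, reject H0; the evidence is statistically significant.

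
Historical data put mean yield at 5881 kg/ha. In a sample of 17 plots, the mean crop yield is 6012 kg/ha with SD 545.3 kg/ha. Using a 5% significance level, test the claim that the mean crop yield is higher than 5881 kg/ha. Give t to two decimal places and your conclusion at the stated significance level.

t = 0.99; fail to reject H0

H0: μ = 5881; H1: μ > 5881 (one-sample t-test, right-tailed).
t = (x̄ − μ₀)/(s/√n) = (6012 − 5881)/(545.3/√17) = 0.99
df = n − 1 = 16
p-value = P(T ≥ 0.99) ≈ 0.1683
Since p ≈ 0.1683 > α = 0.05, fail to reject H0; the evidence is not statistically significant.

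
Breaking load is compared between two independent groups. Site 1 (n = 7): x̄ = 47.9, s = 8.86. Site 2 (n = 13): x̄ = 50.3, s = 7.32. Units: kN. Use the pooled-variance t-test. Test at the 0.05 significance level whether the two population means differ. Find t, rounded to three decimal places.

-0.651

Let group 1 = site 1, group 2 = site 2. H0: μ_1 = μ_2; H1: μ_1 ≠ μ_2 (two-sample pooled-variance t-test, two-sided).
s_p² = [(7−1)·8.86² + (13−1)·7.32²]/(7+13−2) = 61.8881
t = (47.9 − 50.3)/√[61.8881·(1/7 + 1/13)] = -0.651
df = n₁ + n₂ − 2 = 18
Two-sided p-value ≈ 0.523
Since p ≈ 0.523 > α = 0.05, fail to reject H0; the data do not provide sufficient evidence against H0.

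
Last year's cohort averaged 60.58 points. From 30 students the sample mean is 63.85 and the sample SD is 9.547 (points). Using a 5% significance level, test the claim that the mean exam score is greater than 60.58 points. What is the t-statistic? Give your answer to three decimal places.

H0: μ = 60.58; H1: μ > 60.58 (one-sample t-test, right-tailed).
t = (x̄ − μ₀)/(s/√n) = (63.85 − 60.58)/(9.547/√30) = 1.876
df = n − 1 = 29
p-value = P(T ≥ 1.876) ≈ 0.035
Since p ≈ 0.035 < α = 0.05, reject H0; the data support H1.

1.876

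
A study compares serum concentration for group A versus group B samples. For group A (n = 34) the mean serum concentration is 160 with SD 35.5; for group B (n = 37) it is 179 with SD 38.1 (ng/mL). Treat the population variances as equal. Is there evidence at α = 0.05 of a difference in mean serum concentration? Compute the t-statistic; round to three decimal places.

-2.169

Let group 1 = group A, group 2 = group B. H0: μ_1 = μ_2; H1: μ_1 ≠ μ_2 (two-sample pooled-variance t-test, two-sided).
s_p² = [(34−1)·35.5² + (37−1)·38.1²]/(34+37−2) = 1360.09
t = (160 − 179)/√[1360.09·(1/34 + 1/37)] = -2.169
df = n₁ + n₂ − 2 = 69
Two-sided p-value ≈ 0.034
Since p ≈ 0.034 < α = 0.05, reject H0; the evidence is statistically significant.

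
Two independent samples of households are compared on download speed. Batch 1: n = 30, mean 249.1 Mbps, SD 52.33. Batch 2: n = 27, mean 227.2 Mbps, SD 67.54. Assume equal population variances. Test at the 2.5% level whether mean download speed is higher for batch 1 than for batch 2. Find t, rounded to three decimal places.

Let group 1 = batch 1, group 2 = batch 2. H0: μ_1 = μ_2; H1: μ_1 > μ_2 (two-sample pooled-variance t-test, right-tailed).
s_p² = [(30−1)·52.33² + (27−1)·67.54²]/(30+27−2) = 3600.32
t = (249.1 − 227.2)/√[3600.32·(1/30 + 1/27)] = 1.376
df = n₁ + n₂ − 2 = 55
p-value = P(T ≥ 1.376) ≈ 0.0872
Since p ≈ 0.0872 > α = 0.025, fail to reject H0; the data do not provide sufficient evidence against H0.

1.376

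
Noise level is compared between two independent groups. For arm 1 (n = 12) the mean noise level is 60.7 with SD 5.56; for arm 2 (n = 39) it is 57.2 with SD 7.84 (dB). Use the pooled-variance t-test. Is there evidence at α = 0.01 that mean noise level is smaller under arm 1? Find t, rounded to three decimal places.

Let group 1 = arm 1, group 2 = arm 2. H0: μ_1 = μ_2; H1: μ_1 < μ_2 (two-sample pooled-variance t-test, left-tailed).
s_p² = [(12−1)·5.56² + (39−1)·7.84²]/(12+39−2) = 54.607
t = (60.7 − 57.2)/√[54.607·(1/12 + 1/39)] = 1.435
df = n₁ + n₂ − 2 = 49
p-value = P(T ≤ 1.435) ≈ 0.9211
Since p ≈ 0.9211 > α = 0.01, fail to reject H0; the data do not provide sufficient evidence against H0.

1.435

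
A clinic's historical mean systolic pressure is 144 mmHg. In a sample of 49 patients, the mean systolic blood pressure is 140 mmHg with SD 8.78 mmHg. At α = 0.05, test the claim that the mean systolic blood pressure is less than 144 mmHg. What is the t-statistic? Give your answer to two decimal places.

H0: μ = 144; H1: μ < 144 (one-sample t-test, left-tailed).
t = (x̄ − μ₀)/(s/√n) = (140 − 144)/(8.78/√49) = -3.19
df = n − 1 = 48
p-value = P(T ≤ -3.19) ≈ 0.0013
Since p ≈ 0.0013 < α = 0.05, reject H0; the evidence is statistically significant.

-3.19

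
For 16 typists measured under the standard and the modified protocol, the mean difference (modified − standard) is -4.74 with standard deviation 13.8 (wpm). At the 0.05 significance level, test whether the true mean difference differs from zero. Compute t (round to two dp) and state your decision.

t = -1.37; fail to reject H0

H0: μ_d = 0; H1: μ_d ≠ 0 (paired t-test on the differences, two-sided).
t = d̄/(s_d/√n) = -4.74/(13.8/√16) = -1.37
df = n − 1 = 15
Two-sided p-value ≈ 0.190
Since p ≈ 0.190 > α = 0.05, fail to reject H0; the data do not provide sufficient evidence against H0.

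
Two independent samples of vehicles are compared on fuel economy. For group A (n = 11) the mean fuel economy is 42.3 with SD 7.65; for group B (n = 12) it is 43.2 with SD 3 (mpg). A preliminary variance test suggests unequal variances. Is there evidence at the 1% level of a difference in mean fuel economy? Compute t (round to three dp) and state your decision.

Let group 1 = group A, group 2 = group B. H0: μ_1 = μ_2; H1: μ_1 ≠ μ_2 (Welch's two-sample t-test, two-sided).
t = (x̄_1 − x̄_2)/√(s_1²/n_1 + s_2²/n_2) = (42.3 − 43.2)/√(7.65²/11 + 3²/12) = -0.365
Welch–Satterthwaite df ≈ 12.79
Two-sided p-value ≈ 0.721
Since p ≈ 0.721 > α = 0.01, fail to reject H0; the evidence is not statistically significant.

t = -0.365; fail to reject H0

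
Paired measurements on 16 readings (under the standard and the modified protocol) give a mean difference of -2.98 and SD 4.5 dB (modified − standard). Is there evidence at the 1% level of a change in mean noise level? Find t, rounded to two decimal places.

-2.65

H0: μ_d = 0; H1: μ_d ≠ 0 (paired t-test on the differences, two-sided).
t = d̄/(s_d/√n) = -2.98/(4.5/√16) = -2.65
df = n − 1 = 15
Two-sided p-value ≈ 0.018
Since p ≈ 0.018 > α = 0.01, fail to reject H0; the evidence is not statistically significant.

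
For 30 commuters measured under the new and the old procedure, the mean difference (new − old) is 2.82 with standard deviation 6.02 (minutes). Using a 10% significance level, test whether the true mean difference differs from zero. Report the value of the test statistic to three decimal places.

2.566

H0: μ_d = 0; H1: μ_d ≠ 0 (paired t-test on the differences, two-sided).
t = d̄/(s_d/√n) = 2.82/(6.02/√30) = 2.566
df = n − 1 = 29
Two-sided p-value ≈ 0.016
Since p ≈ 0.016 < α = 0.1, reject H0; the evidence is statistically significant.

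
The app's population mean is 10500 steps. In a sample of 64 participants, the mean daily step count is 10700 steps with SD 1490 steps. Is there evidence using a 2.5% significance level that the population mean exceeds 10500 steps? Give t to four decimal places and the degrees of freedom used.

t = 1.0738, df = 63

H0: μ = 10500; H1: μ > 10500 (one-sample t-test, right-tailed).
t = (x̄ − μ₀)/(s/√n) = (10700 − 10500)/(1490/√64) = 1.0738
df = n − 1 = 63
p-value = P(T ≥ 1.0738) ≈ 0.143
Since p ≈ 0.143 > α = 0.025, fail to reject H0; the evidence is not statistically significant.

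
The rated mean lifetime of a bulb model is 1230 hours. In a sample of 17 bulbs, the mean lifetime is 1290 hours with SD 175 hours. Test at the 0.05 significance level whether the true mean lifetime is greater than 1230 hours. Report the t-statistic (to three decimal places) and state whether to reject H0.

t = 1.414; fail to reject H0

H0: μ = 1230; H1: μ > 1230 (one-sample t-test, right-tailed).
t = (x̄ − μ₀)/(s/√n) = (1290 − 1230)/(175/√17) = 1.414
df = n − 1 = 16
p-value = P(T ≥ 1.414) ≈ 0.0883
Since p ≈ 0.0883 > α = 0.05, fail to reject H0; the data do not provide sufficient evidence against H0.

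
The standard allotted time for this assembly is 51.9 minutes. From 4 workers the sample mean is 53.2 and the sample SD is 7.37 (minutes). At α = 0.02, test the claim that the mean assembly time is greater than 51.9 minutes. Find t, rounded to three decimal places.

H0: μ = 51.9; H1: μ > 51.9 (one-sample t-test, right-tailed).
t = (x̄ − μ₀)/(s/√n) = (53.2 − 51.9)/(7.37/√4) = 0.353
df = n − 1 = 3
p-value = P(T ≥ 0.353) ≈ 0.374
Since p ≈ 0.374 > α = 0.02, fail to reject H0; the data do not provide sufficient evidence against H0.

0.353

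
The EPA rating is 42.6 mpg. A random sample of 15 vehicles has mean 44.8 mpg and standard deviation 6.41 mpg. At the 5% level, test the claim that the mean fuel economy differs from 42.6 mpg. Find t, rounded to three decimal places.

1.329

H0: μ = 42.6; H1: μ ≠ 42.6 (one-sample t-test, two-sided).
t = (x̄ − μ₀)/(s/√n) = (44.8 − 42.6)/(6.41/√15) = 1.329
df = n − 1 = 14
Two-sided p-value ≈ 0.2050
Since p ≈ 0.2050 > α = 0.05, fail to reject H0; the evidence is not statistically significant.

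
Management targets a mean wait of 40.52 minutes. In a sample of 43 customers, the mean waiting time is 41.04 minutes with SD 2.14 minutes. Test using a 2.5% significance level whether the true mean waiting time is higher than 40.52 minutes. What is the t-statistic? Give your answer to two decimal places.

H0: μ = 40.52; H1: μ > 40.52 (one-sample t-test, right-tailed).
t = (x̄ − μ₀)/(s/√n) = (41.04 − 40.52)/(2.14/√43) = 1.59
df = n − 1 = 42
p-value = P(T ≥ 1.59) ≈ 0.0593
Since p ≈ 0.0593 > α = 0.025, fail to reject H0; the data do not provide sufficient evidence against H0.

1.59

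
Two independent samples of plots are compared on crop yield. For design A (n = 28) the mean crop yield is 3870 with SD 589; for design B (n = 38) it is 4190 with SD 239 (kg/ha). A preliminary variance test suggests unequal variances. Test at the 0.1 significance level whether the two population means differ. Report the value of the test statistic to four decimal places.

Let group 1 = design A, group 2 = design B. H0: μ_1 = μ_2; H1: μ_1 ≠ μ_2 (Welch's two-sample t-test, two-sided).
t = (x̄_1 − x̄_2)/√(s_1²/n_1 + s_2²/n_2) = (3870 − 4190)/√(589²/28 + 239²/38) = -2.7149
Welch–Satterthwaite df ≈ 33.59
Two-sided p-value ≈ 0.0104
Since p ≈ 0.0104 < α = 0.1, reject H0; the data support H1.

-2.7149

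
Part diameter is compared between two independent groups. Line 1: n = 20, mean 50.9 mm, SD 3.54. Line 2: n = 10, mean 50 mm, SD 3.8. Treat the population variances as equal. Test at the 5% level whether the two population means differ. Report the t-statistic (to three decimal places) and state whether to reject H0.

Let group 1 = line 1, group 2 = line 2. H0: μ_1 = μ_2; H1: μ_1 ≠ μ_2 (two-sample pooled-variance t-test, two-sided).
s_p² = [(20−1)·3.54² + (10−1)·3.8²]/(20+10−2) = 13.145
t = (50.9 − 50)/√[13.145·(1/20 + 1/10)] = 0.641
df = n₁ + n₂ − 2 = 28
Two-sided p-value ≈ 0.5268
Since p ≈ 0.5268 > α = 0.05, fail to reject H0; the evidence is not statistically significant.

t = 0.641; fail to reject H0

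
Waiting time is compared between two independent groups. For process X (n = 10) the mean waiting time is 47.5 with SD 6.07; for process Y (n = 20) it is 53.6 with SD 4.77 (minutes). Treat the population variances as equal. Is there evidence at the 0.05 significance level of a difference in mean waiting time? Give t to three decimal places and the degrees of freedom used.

t = -3.015, df = 28

Let group 1 = process X, group 2 = process Y. H0: μ_1 = μ_2; H1: μ_1 ≠ μ_2 (two-sample pooled-variance t-test, two-sided).
s_p² = [(10−1)·6.07² + (20−1)·4.77²]/(10+20−2) = 27.2825
t = (47.5 − 53.6)/√[27.2825·(1/10 + 1/20)] = -3.015
df = n₁ + n₂ − 2 = 28
Two-sided p-value ≈ 0.005
Since p ≈ 0.005 < α = 0.05, reject H0; the data support H1.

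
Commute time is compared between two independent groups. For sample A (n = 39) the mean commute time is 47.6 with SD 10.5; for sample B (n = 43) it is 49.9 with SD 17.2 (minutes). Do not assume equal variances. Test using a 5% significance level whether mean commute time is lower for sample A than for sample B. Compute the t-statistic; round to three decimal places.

-0.738

Let group 1 = sample A, group 2 = sample B. H0: μ_1 = μ_2; H1: μ_1 < μ_2 (Welch's two-sample t-test, left-tailed).
t = (x̄_1 − x̄_2)/√(s_1²/n_1 + s_2²/n_2) = (47.6 − 49.9)/√(10.5²/39 + 17.2²/43) = -0.738
Welch–Satterthwaite df ≈ 70.46
p-value = P(T ≤ -0.738) ≈ 0.2314
Since p ≈ 0.2314 > α = 0.05, fail to reject H0; the data do not provide sufficient evidence against H0.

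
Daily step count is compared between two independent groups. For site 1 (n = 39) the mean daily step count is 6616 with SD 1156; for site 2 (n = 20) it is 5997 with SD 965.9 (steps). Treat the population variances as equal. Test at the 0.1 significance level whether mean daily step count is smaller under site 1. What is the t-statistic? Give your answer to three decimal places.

2.053

Let group 1 = site 1, group 2 = site 2. H0: μ_1 = μ_2; H1: μ_1 < μ_2 (two-sample pooled-variance t-test, left-tailed).
s_p² = [(39−1)·1156² + (20−1)·965.9²]/(39+20−2) = 1201880
t = (6616 − 5997)/√[1201880·(1/39 + 1/20)] = 2.053
df = n₁ + n₂ − 2 = 57
p-value = P(T ≤ 2.053) ≈ 0.978
Since p ≈ 0.978 > α = 0.1, fail to reject H0; the evidence is not statistically significant.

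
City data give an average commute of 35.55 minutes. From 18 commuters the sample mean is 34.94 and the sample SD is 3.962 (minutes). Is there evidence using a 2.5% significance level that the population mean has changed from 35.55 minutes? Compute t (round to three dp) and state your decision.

t = -0.653; fail to reject H0

H0: μ = 35.55; H1: μ ≠ 35.55 (one-sample t-test, two-sided).
t = (x̄ − μ₀)/(s/√n) = (34.94 − 35.55)/(3.962/√18) = -0.653
df = n − 1 = 17
Two-sided p-value ≈ 0.5224
Since p ≈ 0.5224 > α = 0.025, fail to reject H0; the evidence is not statistically significant.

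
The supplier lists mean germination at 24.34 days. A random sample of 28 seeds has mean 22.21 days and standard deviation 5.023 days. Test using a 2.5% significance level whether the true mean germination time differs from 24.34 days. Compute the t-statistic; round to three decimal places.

H0: μ = 24.34; H1: μ ≠ 24.34 (one-sample t-test, two-sided).
t = (x̄ − μ₀)/(s/√n) = (22.21 − 24.34)/(5.023/√28) = -2.244
df = n − 1 = 27
Two-sided p-value ≈ 0.0332
Since p ≈ 0.0332 > α = 0.025, fail to reject H0; the evidence is not statistically significant.

-2.244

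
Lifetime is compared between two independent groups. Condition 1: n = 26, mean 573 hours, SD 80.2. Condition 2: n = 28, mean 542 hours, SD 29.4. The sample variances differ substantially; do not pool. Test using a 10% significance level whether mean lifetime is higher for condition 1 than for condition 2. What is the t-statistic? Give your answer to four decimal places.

Let group 1 = condition 1, group 2 = condition 2. H0: μ_1 = μ_2; H1: μ_1 > μ_2 (Welch's two-sample t-test, right-tailed).
t = (x̄_1 − x̄_2)/√(s_1²/n_1 + s_2²/n_2) = (573 − 542)/√(80.2²/26 + 29.4²/28) = 1.8584
Welch–Satterthwaite df ≈ 31.18
p-value = P(T ≥ 1.8584) ≈ 0.0363
Since p ≈ 0.0363 < α = 0.1, reject H0; the evidence is statistically significant.

1.8584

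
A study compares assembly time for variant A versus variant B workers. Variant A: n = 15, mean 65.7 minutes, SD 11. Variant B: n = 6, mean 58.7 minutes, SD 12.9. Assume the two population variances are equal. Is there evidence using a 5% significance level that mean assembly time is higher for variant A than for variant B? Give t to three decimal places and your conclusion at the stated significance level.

t = 1.257; fail to reject H0

Let group 1 = variant A, group 2 = variant B. H0: μ_1 = μ_2; H1: μ_1 > μ_2 (two-sample pooled-variance t-test, right-tailed).
s_p² = [(15−1)·11² + (6−1)·12.9²]/(15+6−2) = 132.95
t = (65.7 − 58.7)/√[132.95·(1/15 + 1/6)] = 1.257
df = n₁ + n₂ − 2 = 19
p-value = P(T ≥ 1.257) ≈ 0.1120
Since p ≈ 0.1120 > α = 0.05, fail to reject H0; the data do not provide sufficient evidence against H0.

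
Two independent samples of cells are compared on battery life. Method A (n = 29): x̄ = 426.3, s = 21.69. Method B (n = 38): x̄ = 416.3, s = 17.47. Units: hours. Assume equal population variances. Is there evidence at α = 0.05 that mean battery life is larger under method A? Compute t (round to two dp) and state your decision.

Let group 1 = method A, group 2 = method B. H0: μ_1 = μ_2; H1: μ_1 > μ_2 (two-sample pooled-variance t-test, right-tailed).
s_p² = [(29−1)·21.69² + (38−1)·17.47²]/(29+38−2) = 376.388
t = (426.3 − 416.3)/√[376.388·(1/29 + 1/38)] = 2.09
df = n₁ + n₂ − 2 = 65
p-value = P(T ≥ 2.09) ≈ 0.0202
Since p ≈ 0.0202 < α = 0.05, reject H0; the evidence is statistically significant.

t = 2.09; reject H0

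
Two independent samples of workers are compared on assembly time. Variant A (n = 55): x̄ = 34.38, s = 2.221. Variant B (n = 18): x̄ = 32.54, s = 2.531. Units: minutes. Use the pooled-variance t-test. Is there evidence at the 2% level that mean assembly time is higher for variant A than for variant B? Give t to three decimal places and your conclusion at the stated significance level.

t = 2.947; reject H0

Let group 1 = variant A, group 2 = variant B. H0: μ_1 = μ_2; H1: μ_1 > μ_2 (two-sample pooled-variance t-test, right-tailed).
s_p² = [(55−1)·2.221² + (18−1)·2.531²]/(55+18−2) = 5.28556
t = (34.38 − 32.54)/√[5.28556·(1/55 + 1/18)] = 2.947
df = n₁ + n₂ − 2 = 71
p-value = P(T ≥ 2.947) ≈ 0.002
Since p ≈ 0.002 < α = 0.02, reject H0; the data support H1.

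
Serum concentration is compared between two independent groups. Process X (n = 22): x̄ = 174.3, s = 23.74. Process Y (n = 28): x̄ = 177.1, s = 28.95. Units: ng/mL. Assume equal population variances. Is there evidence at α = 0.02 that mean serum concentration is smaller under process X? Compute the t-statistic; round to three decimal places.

-0.367

Let group 1 = process X, group 2 = process Y. H0: μ_1 = μ_2; H1: μ_1 < μ_2 (two-sample pooled-variance t-test, left-tailed).
s_p² = [(22−1)·23.74² + (28−1)·28.95²]/(22+28−2) = 718.002
t = (174.3 − 177.1)/√[718.002·(1/22 + 1/28)] = -0.367
df = n₁ + n₂ − 2 = 48
p-value = P(T ≤ -0.367) ≈ 0.358
Since p ≈ 0.358 > α = 0.02, fail to reject H0; the data do not provide sufficient evidence against H0.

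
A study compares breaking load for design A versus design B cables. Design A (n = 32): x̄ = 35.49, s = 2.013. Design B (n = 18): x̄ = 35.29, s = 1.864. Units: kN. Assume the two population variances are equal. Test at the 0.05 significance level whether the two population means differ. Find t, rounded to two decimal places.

0.35

Let group 1 = design A, group 2 = design B. H0: μ_1 = μ_2; H1: μ_1 ≠ μ_2 (two-sample pooled-variance t-test, two-sided).
s_p² = [(32−1)·2.013² + (18−1)·1.864²]/(32+18−2) = 3.84758
t = (35.49 − 35.29)/√[3.84758·(1/32 + 1/18)] = 0.35
df = n₁ + n₂ − 2 = 48
Two-sided p-value ≈ 0.731
Since p ≈ 0.731 > α = 0.05, fail to reject H0; the data do not provide sufficient evidence against H0.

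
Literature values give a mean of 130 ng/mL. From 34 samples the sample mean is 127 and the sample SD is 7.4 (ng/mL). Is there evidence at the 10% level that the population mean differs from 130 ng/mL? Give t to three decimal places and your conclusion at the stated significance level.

t = -2.364; reject H0

H0: μ = 130; H1: μ ≠ 130 (one-sample t-test, two-sided).
t = (x̄ − μ₀)/(s/√n) = (127 − 130)/(7.4/√34) = -2.364
df = n − 1 = 33
Two-sided p-value ≈ 0.024
Since p ≈ 0.024 < α = 0.1, reject H0; the data support H1.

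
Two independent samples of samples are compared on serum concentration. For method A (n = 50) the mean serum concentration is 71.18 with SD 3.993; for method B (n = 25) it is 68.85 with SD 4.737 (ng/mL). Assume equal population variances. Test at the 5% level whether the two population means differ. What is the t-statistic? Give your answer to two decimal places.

2.24

Let group 1 = method A, group 2 = method B. H0: μ_1 = μ_2; H1: μ_1 ≠ μ_2 (two-sample pooled-variance t-test, two-sided).
s_p² = [(50−1)·3.993² + (25−1)·4.737²]/(50+25−2) = 18.0794
t = (71.18 − 68.85)/√[18.0794·(1/50 + 1/25)] = 2.24
df = n₁ + n₂ − 2 = 73
Two-sided p-value ≈ 0.028
Since p ≈ 0.028 < α = 0.05, reject H0; the data support H1.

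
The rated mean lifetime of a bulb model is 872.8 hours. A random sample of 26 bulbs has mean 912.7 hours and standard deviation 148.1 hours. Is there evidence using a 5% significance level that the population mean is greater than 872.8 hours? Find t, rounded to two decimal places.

1.37

H0: μ = 872.8; H1: μ > 872.8 (one-sample t-test, right-tailed).
t = (x̄ − μ₀)/(s/√n) = (912.7 − 872.8)/(148.1/√26) = 1.37
df = n − 1 = 25
p-value = P(T ≥ 1.37) ≈ 0.091
Since p ≈ 0.091 > α = 0.05, fail to reject H0; the evidence is not statistically significant.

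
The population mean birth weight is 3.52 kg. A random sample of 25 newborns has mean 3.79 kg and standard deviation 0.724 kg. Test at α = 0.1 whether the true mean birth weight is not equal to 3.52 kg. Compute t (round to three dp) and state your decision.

t = 1.865; reject H0

H0: μ = 3.52; H1: μ ≠ 3.52 (one-sample t-test, two-sided).
t = (x̄ − μ₀)/(s/√n) = (3.79 − 3.52)/(0.724/√25) = 1.865
df = n − 1 = 24
Two-sided p-value ≈ 0.075
Since p ≈ 0.075 < α = 0.1, reject H0; the data support H1.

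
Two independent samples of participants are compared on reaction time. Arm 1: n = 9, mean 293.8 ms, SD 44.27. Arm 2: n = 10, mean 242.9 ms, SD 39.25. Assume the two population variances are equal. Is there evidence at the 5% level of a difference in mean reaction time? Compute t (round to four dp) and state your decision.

Let group 1 = arm 1, group 2 = arm 2. H0: μ_1 = μ_2; H1: μ_1 ≠ μ_2 (two-sample pooled-variance t-test, two-sided).
s_p² = [(9−1)·44.27² + (10−1)·39.25²]/(9+10−2) = 1737.87
t = (293.8 − 242.9)/√[1737.87·(1/9 + 1/10)] = 2.6574
df = n₁ + n₂ − 2 = 17
Two-sided p-value ≈ 0.0166
Since p ≈ 0.0166 < α = 0.05, reject H0; the data support H1.

t = 2.6574; reject H0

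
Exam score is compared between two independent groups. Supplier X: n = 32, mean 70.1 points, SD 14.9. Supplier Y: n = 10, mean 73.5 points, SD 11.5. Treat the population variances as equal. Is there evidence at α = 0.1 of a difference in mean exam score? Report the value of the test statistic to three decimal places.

Let group 1 = supplier X, group 2 = supplier Y. H0: μ_1 = μ_2; H1: μ_1 ≠ μ_2 (two-sample pooled-variance t-test, two-sided).
s_p² = [(32−1)·14.9² + (10−1)·11.5²]/(32+10−2) = 201.814
t = (70.1 − 73.5)/√[201.814·(1/32 + 1/10)] = -0.661
df = n₁ + n₂ − 2 = 40
Two-sided p-value ≈ 0.513
Since p ≈ 0.513 > α = 0.1, fail to reject H0; the evidence is not statistically significant.

-0.661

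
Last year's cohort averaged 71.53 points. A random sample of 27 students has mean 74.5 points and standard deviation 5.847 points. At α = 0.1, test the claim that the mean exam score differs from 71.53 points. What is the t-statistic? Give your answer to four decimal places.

H0: μ = 71.53; H1: μ ≠ 71.53 (one-sample t-test, two-sided).
t = (x̄ − μ₀)/(s/√n) = (74.5 − 71.53)/(5.847/√27) = 2.6394
df = n − 1 = 26
Two-sided p-value ≈ 0.0139
Since p ≈ 0.0139 < α = 0.1, reject H0; the evidence is statistically significant.

2.6394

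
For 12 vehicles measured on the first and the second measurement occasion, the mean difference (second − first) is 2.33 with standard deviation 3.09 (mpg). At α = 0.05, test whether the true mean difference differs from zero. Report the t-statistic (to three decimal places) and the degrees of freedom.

t = 2.612, df = 11

H0: μ_d = 0; H1: μ_d ≠ 0 (paired t-test on the differences, two-sided).
t = d̄/(s_d/√n) = 2.33/(3.09/√12) = 2.612
df = n − 1 = 11
Two-sided p-value ≈ 0.024
Since p ≈ 0.024 < α = 0.05, reject H0; the data support H1.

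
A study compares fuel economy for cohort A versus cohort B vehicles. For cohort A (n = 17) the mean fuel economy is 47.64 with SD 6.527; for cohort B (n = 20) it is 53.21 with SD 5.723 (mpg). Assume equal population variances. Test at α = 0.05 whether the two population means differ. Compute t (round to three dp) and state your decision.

Let group 1 = cohort A, group 2 = cohort B. H0: μ_1 = μ_2; H1: μ_1 ≠ μ_2 (two-sample pooled-variance t-test, two-sided).
s_p² = [(17−1)·6.527² + (20−1)·5.723²]/(17+20−2) = 37.2551
t = (47.64 − 53.21)/√[37.2551·(1/17 + 1/20)] = -2.766
df = n₁ + n₂ − 2 = 35
Two-sided p-value ≈ 0.0090
Since p ≈ 0.0090 < α = 0.05, reject H0; the evidence is statistically significant.

t = -2.766; reject H0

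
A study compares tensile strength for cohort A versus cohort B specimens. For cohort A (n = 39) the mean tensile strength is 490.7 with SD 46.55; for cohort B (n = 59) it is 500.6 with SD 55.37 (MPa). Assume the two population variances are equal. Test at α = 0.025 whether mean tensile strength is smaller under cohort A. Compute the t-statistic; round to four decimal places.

Let group 1 = cohort A, group 2 = cohort B. H0: μ_1 = μ_2; H1: μ_1 < μ_2 (two-sample pooled-variance t-test, left-tailed).
s_p² = [(39−1)·46.55² + (59−1)·55.37²]/(39+59−2) = 2710.01
t = (490.7 − 500.6)/√[2710.01·(1/39 + 1/59)] = -0.9215
df = n₁ + n₂ − 2 = 96
p-value = P(T ≤ -0.9215) ≈ 0.180
Since p ≈ 0.180 > α = 0.025, fail to reject H0; the evidence is not statistically significant.

-0.9215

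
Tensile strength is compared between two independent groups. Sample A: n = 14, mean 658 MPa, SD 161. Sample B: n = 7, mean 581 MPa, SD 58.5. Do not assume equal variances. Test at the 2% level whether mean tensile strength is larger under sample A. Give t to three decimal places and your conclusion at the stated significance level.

t = 1.592; fail to reject H0

Let group 1 = sample A, group 2 = sample B. H0: μ_1 = μ_2; H1: μ_1 > μ_2 (Welch's two-sample t-test, right-tailed).
t = (x̄_1 − x̄_2)/√(s_1²/n_1 + s_2²/n_2) = (658 − 581)/√(161²/14 + 58.5²/7) = 1.592
Welch–Satterthwaite df ≈ 18.05
p-value = P(T ≥ 1.592) ≈ 0.0644
Since p ≈ 0.0644 > α = 0.02, fail to reject H0; the data do not provide sufficient evidence against H0.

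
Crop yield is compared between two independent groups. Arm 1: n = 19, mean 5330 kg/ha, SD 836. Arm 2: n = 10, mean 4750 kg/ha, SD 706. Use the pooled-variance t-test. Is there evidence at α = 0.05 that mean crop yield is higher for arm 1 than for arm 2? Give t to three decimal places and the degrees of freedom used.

Let group 1 = arm 1, group 2 = arm 2. H0: μ_1 = μ_2; H1: μ_1 > μ_2 (two-sample pooled-variance t-test, right-tailed).
s_p² = [(19−1)·836² + (10−1)·706²]/(19+10−2) = 632076
t = (5330 − 4750)/√[632076·(1/19 + 1/10)] = 1.867
df = n₁ + n₂ − 2 = 27
p-value = P(T ≥ 1.867) ≈ 0.036
Since p ≈ 0.036 < α = 0.05, reject H0; the evidence is statistically significant.

t = 1.867, df = 27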